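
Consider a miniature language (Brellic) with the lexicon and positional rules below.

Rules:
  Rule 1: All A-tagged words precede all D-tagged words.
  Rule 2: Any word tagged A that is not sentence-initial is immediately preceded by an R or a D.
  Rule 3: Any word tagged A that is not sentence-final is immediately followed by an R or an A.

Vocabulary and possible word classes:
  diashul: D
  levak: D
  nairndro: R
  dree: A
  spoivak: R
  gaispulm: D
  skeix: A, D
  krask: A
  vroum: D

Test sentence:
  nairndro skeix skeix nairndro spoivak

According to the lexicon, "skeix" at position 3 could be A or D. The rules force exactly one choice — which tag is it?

Candidates per position — 1:nairndro {R}; 2:skeix {A,D}; 3:skeix {A,D}; 4:nairndro {R}; 5:spoivak {R}.
Position 3: the remaining choice is settled jointly with positions 2 — only D at position 3 is part of a tagging that satisfies every rule.
The unique satisfying tagging is: R D D R R.
Rule-by-rule: rule 1 ok; rule 2 ok; rule 3 ok.

D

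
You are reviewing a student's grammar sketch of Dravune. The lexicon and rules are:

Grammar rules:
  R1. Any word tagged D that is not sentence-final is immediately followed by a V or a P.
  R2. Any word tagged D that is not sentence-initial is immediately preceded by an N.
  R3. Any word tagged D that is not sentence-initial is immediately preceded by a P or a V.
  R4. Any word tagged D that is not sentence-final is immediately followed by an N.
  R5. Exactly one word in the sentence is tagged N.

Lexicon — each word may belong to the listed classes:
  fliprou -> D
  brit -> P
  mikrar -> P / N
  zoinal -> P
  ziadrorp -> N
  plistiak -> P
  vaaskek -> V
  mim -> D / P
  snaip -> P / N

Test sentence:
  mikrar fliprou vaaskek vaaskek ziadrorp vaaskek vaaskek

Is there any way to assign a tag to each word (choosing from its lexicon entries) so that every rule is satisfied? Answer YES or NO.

Candidates per position — 1:mikrar {P,N}; 2:fliprou {D}; 3:vaaskek {V}; 4:vaaskek {V}; 5:ziadrorp {N}; 6:vaaskek {V}; 7:vaaskek {V}.
Rule 4 cannot be satisfied by any choice of tags from the lexicon.
So there is no consistent tagging.

NO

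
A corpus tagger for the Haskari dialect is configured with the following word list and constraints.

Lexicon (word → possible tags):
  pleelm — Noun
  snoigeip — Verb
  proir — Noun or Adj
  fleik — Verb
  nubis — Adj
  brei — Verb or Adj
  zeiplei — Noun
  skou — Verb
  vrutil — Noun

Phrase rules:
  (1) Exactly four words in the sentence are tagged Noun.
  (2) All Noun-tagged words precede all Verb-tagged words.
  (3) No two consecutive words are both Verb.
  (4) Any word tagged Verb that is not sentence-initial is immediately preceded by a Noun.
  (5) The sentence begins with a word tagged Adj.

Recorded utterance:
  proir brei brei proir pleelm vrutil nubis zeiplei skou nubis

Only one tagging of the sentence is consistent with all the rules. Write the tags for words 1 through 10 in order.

Adj Adj Adj Noun Noun Noun Adj Noun Verb Adj

Candidates per position — 1:proir {Noun,Adj}; 2:brei {Verb,Adj}; 3:brei {Verb,Adj}; 4:proir {Noun,Adj}; 5:pleelm {Noun}; 6:vrutil {Noun}; 7:nubis {Adj}; 8:zeiplei {Noun}; 9:skou {Verb}; 10:nubis {Adj}.
At position 1, choosing Noun makes rule 5 impossible to satisfy; hence Adj.
At position 2, choosing Verb makes rule 2 impossible to satisfy; hence Adj.
At position 3, choosing Verb makes rule 2 impossible to satisfy; hence Adj.
At position 4, choosing Adj makes rule 1 impossible to satisfy; hence Noun.
So the tagging must be: Adj Adj Adj Noun Noun Noun Adj Noun Verb Adj.
Verifying each rule — rule 1 holds; rule 2 holds; rule 3 holds; rule 4 holds; rule 5 holds.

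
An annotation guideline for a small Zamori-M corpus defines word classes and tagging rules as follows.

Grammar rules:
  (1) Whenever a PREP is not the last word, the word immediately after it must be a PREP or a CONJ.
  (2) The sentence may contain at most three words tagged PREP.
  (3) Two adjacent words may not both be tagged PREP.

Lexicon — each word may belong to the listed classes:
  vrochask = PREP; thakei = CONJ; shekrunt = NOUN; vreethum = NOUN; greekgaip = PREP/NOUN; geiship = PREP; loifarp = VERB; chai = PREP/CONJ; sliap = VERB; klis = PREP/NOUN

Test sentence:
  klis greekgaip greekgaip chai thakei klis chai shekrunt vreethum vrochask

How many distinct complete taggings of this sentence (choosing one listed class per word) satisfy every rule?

6

Candidates per position — 1:klis {PREP,NOUN}; 2:greekgaip {PREP,NOUN}; 3:greekgaip {PREP,NOUN}; 4:chai {PREP,CONJ}; 5:thakei {CONJ}; 6:klis {PREP,NOUN}; 7:chai {PREP,CONJ}; 8:shekrunt {NOUN}; 9:vreethum {NOUN}; 10:vrochask {PREP}.
There are 64 candidate sequences in total.
Checking each against the rules leaves 6 sequences.
Count = 6.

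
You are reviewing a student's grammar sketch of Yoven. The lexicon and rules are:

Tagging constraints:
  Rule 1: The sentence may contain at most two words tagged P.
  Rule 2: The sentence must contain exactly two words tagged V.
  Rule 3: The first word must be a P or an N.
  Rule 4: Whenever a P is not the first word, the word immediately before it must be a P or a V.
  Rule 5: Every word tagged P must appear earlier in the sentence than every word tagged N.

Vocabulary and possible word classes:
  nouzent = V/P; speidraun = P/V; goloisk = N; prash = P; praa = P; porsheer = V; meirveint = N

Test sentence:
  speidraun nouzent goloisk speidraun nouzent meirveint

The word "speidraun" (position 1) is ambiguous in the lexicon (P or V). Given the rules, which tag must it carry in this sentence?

Candidates per position — 1:speidraun {P,V}; 2:nouzent {V,P}; 3:goloisk {N}; 4:speidraun {P,V}; 5:nouzent {V,P}; 6:meirveint {N}.
Position 1: V is ruled out by rule 3; that leaves P.
Position 4: P is ruled out by rule 4; that leaves V.
Position 5: P is ruled out by rule 5; that leaves V.
Position 2: V is ruled out by rule 2; that leaves P.
The unique satisfying tagging is: P P N V V N.
Verifying each rule — rule 1 satisfied; rule 2 satisfied; rule 3 satisfied; rule 4 satisfied; rule 5 satisfied.

P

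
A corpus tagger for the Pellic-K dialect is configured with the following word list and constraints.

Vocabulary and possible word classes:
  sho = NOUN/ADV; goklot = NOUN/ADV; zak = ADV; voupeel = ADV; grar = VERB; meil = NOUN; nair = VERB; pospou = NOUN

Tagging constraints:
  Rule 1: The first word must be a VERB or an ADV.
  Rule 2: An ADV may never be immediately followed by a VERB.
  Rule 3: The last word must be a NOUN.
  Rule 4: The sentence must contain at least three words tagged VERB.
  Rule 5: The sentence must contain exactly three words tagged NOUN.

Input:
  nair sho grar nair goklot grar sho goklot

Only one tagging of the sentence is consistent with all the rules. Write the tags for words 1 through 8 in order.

Candidates per position — 1:nair {VERB}; 2:sho {NOUN,ADV}; 3:grar {VERB}; 4:nair {VERB}; 5:goklot {NOUN,ADV}; 6:grar {VERB}; 7:sho {NOUN,ADV}; 8:goklot {NOUN,ADV}.
Word 2 cannot be ADV — rule 2 would then fail for every completion. It is NOUN.
Word 5 cannot be ADV — rule 2 would then fail for every completion. It is NOUN.
Word 8 cannot be ADV — rule 3 would then fail for every completion. It is NOUN.
Word 7 cannot be NOUN — rule 5 would then fail for every completion. It is ADV.
The unique satisfying tagging is: VERB NOUN VERB VERB NOUN VERB ADV NOUN.
Verifying each rule — rule 1 ok; rule 2 ok; rule 3 ok; rule 4 ok; rule 5 ok.

VERB NOUN VERB VERB NOUN VERB ADV NOUN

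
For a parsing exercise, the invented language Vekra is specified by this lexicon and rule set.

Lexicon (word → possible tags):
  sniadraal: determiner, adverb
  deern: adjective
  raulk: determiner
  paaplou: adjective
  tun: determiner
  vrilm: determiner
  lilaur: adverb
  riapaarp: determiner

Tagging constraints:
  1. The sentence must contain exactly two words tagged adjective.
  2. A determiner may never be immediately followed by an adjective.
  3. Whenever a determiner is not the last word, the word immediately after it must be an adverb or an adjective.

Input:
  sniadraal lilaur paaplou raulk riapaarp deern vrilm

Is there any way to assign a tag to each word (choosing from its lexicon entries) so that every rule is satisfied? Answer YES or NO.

Candidates per position — 1:sniadraal {determiner,adverb}; 2:lilaur {adverb}; 3:paaplou {adjective}; 4:raulk {determiner}; 5:riapaarp {determiner}; 6:deern {adjective}; 7:vrilm {determiner}.
Rule 2 cannot be satisfied by any choice of tags from the lexicon.
So there is no consistent tagging.

NO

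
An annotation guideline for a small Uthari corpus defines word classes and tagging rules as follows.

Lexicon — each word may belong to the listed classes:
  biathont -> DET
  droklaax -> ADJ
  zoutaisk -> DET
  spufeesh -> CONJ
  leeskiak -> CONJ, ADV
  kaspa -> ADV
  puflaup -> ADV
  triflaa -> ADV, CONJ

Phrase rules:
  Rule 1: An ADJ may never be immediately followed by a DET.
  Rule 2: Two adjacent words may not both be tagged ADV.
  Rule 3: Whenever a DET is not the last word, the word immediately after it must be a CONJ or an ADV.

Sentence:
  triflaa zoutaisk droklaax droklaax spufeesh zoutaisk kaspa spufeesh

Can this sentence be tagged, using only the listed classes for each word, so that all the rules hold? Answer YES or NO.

NO

Candidates per position — 1:triflaa {ADV,CONJ}; 2:zoutaisk {DET}; 3:droklaax {ADJ}; 4:droklaax {ADJ}; 5:spufeesh {CONJ}; 6:zoutaisk {DET}; 7:kaspa {ADV}; 8:spufeesh {CONJ}.
Rule 3 cannot be satisfied by any choice of tags from the lexicon.
So there is no consistent tagging.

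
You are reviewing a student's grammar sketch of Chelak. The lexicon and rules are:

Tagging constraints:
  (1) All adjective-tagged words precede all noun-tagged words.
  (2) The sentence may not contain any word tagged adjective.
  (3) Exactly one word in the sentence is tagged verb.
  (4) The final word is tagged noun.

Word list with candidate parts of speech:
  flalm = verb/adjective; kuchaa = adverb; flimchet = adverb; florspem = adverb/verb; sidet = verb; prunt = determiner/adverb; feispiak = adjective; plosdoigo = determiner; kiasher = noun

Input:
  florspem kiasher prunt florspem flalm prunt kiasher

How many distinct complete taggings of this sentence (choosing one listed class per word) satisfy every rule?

Candidates per position — 1:florspem {adverb,verb}; 2:kiasher {noun}; 3:prunt {determiner,adverb}; 4:florspem {adverb,verb}; 5:flalm {verb,adjective}; 6:prunt {determiner,adverb}; 7:kiasher {noun}.
There are 32 candidate sequences in total.
The sequences that satisfy every rule: adverb noun determiner adverb verb determiner noun; adverb noun determiner adverb verb adverb noun; adverb noun adverb adverb verb determiner noun; adverb noun adverb adverb verb adverb noun.
Count = 4.

4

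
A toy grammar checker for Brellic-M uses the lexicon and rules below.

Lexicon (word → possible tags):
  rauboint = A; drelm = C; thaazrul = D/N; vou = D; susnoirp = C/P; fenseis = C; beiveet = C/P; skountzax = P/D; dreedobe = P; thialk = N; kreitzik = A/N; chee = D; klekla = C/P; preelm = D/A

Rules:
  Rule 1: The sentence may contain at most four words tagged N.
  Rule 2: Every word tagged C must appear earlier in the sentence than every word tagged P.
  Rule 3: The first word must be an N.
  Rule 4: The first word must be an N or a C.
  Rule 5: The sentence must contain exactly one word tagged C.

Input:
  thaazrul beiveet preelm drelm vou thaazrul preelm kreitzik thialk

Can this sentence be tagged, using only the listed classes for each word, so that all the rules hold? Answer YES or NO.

NO

Candidates per position — 1:thaazrul {D,N}; 2:beiveet {C,P}; 3:preelm {D,A}; 4:drelm {C}; 5:vou {D}; 6:thaazrul {D,N}; 7:preelm {D,A}; 8:kreitzik {A,N}; 9:thialk {N}.
Every candidate sequence violates at least one rule; no consistent tagging exists.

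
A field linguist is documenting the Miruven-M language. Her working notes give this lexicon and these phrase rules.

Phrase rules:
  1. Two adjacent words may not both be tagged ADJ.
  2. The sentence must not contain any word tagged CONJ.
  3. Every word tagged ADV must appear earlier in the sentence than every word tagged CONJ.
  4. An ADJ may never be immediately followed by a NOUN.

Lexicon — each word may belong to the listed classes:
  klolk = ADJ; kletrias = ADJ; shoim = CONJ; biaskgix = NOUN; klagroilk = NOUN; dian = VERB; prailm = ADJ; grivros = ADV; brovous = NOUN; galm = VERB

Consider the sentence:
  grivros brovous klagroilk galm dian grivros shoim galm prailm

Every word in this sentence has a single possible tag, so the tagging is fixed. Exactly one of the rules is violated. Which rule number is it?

Fixed tagging: ADV NOUN NOUN VERB VERB ADV CONJ VERB ADJ.
Applying the rules: R1 ok, R2 fails, R3 ok, R4 ok.
Only rule 2 fails.

2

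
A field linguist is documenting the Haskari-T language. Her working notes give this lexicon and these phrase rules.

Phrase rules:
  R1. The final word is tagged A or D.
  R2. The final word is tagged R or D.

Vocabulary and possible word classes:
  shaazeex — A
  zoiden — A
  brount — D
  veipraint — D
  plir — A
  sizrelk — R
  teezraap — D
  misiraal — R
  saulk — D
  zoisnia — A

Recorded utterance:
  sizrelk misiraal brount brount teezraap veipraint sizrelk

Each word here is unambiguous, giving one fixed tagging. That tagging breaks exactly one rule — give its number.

Fixed tagging: R R D D D D R.
Checking each rule: R1 fails, R2 ok.
Only rule 1 fails.

1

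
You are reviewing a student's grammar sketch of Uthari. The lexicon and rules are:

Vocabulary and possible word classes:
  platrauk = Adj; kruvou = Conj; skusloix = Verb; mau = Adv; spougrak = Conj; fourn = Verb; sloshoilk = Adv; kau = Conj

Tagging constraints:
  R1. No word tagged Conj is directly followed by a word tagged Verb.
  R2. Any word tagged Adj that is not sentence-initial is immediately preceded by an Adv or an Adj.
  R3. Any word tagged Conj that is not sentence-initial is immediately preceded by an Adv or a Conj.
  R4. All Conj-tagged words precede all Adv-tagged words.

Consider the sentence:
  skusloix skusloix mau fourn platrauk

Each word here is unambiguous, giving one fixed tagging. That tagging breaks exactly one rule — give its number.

Fixed tagging: Verb Verb Adv Verb Adj.
Checking each rule: R1 ✓, R2 ✗, R3 ✓, R4 ✓.
Only rule 2 fails.

2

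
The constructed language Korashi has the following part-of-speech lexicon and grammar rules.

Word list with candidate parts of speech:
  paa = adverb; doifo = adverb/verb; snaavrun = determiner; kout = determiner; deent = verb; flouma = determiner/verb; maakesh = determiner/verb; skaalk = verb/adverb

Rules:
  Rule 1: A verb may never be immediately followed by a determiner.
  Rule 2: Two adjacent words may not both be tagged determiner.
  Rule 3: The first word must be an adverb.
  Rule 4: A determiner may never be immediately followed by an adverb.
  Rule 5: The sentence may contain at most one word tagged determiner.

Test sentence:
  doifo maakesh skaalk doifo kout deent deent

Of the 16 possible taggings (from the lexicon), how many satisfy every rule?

2

Candidates per position — 1:doifo {adverb,verb}; 2:maakesh {determiner,verb}; 3:skaalk {verb,adverb}; 4:doifo {adverb,verb}; 5:kout {determiner}; 6:deent {verb}; 7:deent {verb}.
There are 16 candidate sequences in total.
The sequences that satisfy every rule: adverb verb verb adverb determiner verb verb; adverb verb adverb adverb determiner verb verb.
Count = 2.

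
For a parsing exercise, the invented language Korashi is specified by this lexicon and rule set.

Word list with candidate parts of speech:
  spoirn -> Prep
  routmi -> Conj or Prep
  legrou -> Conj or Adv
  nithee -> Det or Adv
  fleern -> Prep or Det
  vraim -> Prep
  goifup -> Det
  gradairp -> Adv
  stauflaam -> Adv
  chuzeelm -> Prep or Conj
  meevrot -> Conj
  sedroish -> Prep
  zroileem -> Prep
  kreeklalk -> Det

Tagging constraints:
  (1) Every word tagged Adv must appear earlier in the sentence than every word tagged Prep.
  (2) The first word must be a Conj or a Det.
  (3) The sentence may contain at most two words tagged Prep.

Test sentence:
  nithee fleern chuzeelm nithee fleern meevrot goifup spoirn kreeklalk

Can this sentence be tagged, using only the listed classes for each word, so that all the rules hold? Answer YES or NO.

YES

Candidates per position — 1:nithee {Det,Adv}; 2:fleern {Prep,Det}; 3:chuzeelm {Prep,Conj}; 4:nithee {Det,Adv}; 5:fleern {Prep,Det}; 6:meevrot {Conj}; 7:goifup {Det}; 8:spoirn {Prep}; 9:kreeklalk {Det}.
One satisfying assignment: Det Det Conj Det Prep Conj Det Prep Det.
Checking: rule 1 ok; rule 2 ok; rule 3 ok.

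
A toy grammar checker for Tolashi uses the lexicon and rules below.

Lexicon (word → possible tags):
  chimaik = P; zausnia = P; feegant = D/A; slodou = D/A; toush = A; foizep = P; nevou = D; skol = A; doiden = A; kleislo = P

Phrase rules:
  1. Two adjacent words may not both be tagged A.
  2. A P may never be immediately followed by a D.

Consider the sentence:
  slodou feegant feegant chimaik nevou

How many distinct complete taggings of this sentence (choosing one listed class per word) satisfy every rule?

Candidates per position — 1:slodou {D,A}; 2:feegant {D,A}; 3:feegant {D,A}; 4:chimaik {P}; 5:nevou {D}.
There are 8 candidate sequences in total.
Rule 2 cannot be satisfied by any choice of tags from the lexicon.
So there is no consistent tagging.
Count = 0.

0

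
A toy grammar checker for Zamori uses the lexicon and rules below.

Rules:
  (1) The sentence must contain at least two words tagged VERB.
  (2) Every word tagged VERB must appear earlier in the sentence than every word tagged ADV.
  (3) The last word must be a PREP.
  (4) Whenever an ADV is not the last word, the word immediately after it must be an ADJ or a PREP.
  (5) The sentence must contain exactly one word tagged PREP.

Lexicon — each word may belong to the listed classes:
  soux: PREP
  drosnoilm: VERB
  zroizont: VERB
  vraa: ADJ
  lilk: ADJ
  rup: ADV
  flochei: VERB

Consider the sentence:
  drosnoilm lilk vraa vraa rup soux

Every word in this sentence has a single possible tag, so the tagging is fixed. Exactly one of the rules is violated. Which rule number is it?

Fixed tagging: VERB ADJ ADJ ADJ ADV PREP.
Applying the rules: R1 fail, R2 pass, R3 pass, R4 pass, R5 pass.
Only rule 1 fails.

1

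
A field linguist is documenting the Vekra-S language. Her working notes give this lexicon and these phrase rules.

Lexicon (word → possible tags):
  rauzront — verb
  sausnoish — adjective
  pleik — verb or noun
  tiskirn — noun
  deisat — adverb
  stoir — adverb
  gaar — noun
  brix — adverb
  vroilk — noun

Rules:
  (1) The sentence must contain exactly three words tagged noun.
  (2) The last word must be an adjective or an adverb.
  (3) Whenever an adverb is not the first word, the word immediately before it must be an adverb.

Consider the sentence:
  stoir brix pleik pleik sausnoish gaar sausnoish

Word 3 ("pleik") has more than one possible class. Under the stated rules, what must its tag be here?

Candidates per position — 1:stoir {adverb}; 2:brix {adverb}; 3:pleik {verb,noun}; 4:pleik {verb,noun}; 5:sausnoish {adjective}; 6:gaar {noun}; 7:sausnoish {adjective}.
Word 3 cannot be verb — rule 1 would then fail for every completion. It is noun.
Word 4 cannot be verb — rule 1 would then fail for every completion. It is noun.
The only consistent sequence is: adverb adverb noun noun adjective noun adjective.
Rule-by-rule: rule 1 satisfied; rule 2 satisfied; rule 3 satisfied.

noun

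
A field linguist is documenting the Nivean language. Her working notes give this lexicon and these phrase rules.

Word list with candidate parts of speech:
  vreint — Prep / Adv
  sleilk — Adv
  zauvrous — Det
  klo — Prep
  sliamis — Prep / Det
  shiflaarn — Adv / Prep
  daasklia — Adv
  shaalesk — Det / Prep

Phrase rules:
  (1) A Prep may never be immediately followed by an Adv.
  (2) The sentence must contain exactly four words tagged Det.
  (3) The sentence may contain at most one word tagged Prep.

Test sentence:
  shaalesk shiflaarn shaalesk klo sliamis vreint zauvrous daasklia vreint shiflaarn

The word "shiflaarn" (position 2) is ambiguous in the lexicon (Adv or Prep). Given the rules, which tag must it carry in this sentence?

Candidates per position — 1:shaalesk {Det,Prep}; 2:shiflaarn {Adv,Prep}; 3:shaalesk {Det,Prep}; 4:klo {Prep}; 5:sliamis {Prep,Det}; 6:vreint {Prep,Adv}; 7:zauvrous {Det}; 8:daasklia {Adv}; 9:vreint {Prep,Adv}; 10:shiflaarn {Adv,Prep}.
Word 1 cannot be Prep — rule 2 would then fail for every completion. It is Det.
Word 2 cannot be Prep — rule 3 would then fail for every completion. It is Adv.
Word 3 cannot be Prep — rule 2 would then fail for every completion. It is Det.
Word 5 cannot be Prep — rule 2 would then fail for every completion. It is Det.
Word 6 cannot be Prep — rule 3 would then fail for every completion. It is Adv.
Word 9 cannot be Prep — rule 3 would then fail for every completion. It is Adv.
Word 10 cannot be Prep — rule 3 would then fail for every completion. It is Adv.
So the tagging must be: Det Adv Det Prep Det Adv Det Adv Adv Adv.
Verifying each rule — rule 1 ok; rule 2 ok; rule 3 ok.

Adv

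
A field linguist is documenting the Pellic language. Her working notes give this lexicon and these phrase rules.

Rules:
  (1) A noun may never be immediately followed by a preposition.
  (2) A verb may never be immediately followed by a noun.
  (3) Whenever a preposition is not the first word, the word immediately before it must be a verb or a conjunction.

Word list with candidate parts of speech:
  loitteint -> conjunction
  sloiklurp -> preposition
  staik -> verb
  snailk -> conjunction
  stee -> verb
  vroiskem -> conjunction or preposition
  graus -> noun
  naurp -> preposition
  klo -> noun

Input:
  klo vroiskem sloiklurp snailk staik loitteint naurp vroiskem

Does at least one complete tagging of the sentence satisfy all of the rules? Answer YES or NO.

Candidates per position — 1:klo {noun}; 2:vroiskem {conjunction,preposition}; 3:sloiklurp {preposition}; 4:snailk {conjunction}; 5:staik {verb}; 6:loitteint {conjunction}; 7:naurp {preposition}; 8:vroiskem {conjunction,preposition}.
One satisfying assignment: noun conjunction preposition conjunction verb conjunction preposition conjunction.
Verifying each rule — rule 1 holds; rule 2 holds; rule 3 holds.

YES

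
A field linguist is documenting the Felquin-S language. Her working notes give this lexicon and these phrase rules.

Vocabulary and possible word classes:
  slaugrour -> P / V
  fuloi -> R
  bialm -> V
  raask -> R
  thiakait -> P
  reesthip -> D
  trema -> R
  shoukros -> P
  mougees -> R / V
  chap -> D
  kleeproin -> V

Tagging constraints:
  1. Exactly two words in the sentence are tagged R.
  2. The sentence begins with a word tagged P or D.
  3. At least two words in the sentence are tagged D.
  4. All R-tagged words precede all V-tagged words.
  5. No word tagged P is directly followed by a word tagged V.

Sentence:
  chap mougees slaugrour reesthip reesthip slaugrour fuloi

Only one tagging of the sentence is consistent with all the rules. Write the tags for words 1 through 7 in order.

Candidates per position — 1:chap {D}; 2:mougees {R,V}; 3:slaugrour {P,V}; 4:reesthip {D}; 5:reesthip {D}; 6:slaugrour {P,V}; 7:fuloi {R}.
Word 2 cannot be V — rule 1 would then fail for every completion. It is R.
Word 3 cannot be V — rule 4 would then fail for every completion. It is P.
Word 6 cannot be V — rule 4 would then fail for every completion. It is P.
So the tagging must be: D R P D D P R.
Check: rule 1 ok; rule 2 ok; rule 3 ok; rule 4 ok; rule 5 ok.

D R P D D P R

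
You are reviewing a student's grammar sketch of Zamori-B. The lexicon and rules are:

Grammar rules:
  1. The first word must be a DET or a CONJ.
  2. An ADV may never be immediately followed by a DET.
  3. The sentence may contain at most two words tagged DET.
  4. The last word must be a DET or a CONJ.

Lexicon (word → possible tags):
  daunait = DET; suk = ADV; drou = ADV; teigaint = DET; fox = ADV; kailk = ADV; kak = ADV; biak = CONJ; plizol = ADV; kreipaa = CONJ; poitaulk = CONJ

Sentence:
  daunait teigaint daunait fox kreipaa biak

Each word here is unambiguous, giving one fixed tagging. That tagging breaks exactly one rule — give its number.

Fixed tagging: DET DET DET ADV CONJ CONJ.
Applying the rules: R1 ✓, R2 ✓, R3 ✗, R4 ✓.
Only rule 3 fails.

3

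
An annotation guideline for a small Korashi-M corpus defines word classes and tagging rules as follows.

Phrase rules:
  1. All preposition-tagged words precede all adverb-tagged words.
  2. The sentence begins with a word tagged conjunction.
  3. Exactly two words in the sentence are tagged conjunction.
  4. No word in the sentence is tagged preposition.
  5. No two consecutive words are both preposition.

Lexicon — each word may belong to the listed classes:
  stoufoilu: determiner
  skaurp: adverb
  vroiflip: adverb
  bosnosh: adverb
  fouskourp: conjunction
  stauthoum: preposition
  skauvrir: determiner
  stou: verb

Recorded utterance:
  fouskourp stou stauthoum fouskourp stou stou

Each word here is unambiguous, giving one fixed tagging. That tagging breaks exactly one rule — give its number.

4

Fixed tagging: conjunction verb preposition conjunction verb verb.
Applying the rules: R1 holds, R2 holds, R3 holds, R4 violated, R5 holds.
Only rule 4 fails.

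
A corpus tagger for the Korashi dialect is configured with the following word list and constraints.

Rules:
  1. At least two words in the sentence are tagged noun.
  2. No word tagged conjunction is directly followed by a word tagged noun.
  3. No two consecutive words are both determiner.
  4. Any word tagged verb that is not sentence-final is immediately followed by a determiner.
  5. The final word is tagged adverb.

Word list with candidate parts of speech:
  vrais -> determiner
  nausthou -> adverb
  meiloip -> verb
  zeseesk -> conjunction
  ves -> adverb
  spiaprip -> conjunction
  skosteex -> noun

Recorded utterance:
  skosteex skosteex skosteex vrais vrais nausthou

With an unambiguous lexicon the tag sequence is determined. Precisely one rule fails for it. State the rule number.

Fixed tagging: noun noun noun determiner determiner adverb.
Rule check: R1 holds, R2 holds, R3 violated, R4 holds, R5 holds.
Only rule 3 fails.

3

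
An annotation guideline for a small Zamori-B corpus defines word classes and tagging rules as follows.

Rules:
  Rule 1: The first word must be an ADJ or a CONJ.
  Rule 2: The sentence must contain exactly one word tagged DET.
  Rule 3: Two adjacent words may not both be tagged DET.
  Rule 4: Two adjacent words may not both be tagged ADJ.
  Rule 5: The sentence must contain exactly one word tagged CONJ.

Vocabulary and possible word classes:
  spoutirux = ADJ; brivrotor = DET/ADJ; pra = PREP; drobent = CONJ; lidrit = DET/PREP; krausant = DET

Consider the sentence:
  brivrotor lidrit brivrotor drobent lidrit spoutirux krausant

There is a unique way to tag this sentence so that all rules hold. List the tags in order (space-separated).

ADJ PREP ADJ CONJ PREP ADJ DET

Candidates per position — 1:brivrotor {DET,ADJ}; 2:lidrit {DET,PREP}; 3:brivrotor {DET,ADJ}; 4:drobent {CONJ}; 5:lidrit {DET,PREP}; 6:spoutirux {ADJ}; 7:krausant {DET}.
Word 1 cannot be DET — rule 1 would then fail for every completion. It is ADJ.
Word 2 cannot be DET — rule 2 would then fail for every completion. It is PREP.
Word 3 cannot be DET — rule 2 would then fail for every completion. It is ADJ.
Word 5 cannot be DET — rule 2 would then fail for every completion. It is PREP.
That leaves exactly one tagging: ADJ PREP ADJ CONJ PREP ADJ DET.
Verifying each rule — rule 1 holds; rule 2 holds; rule 3 holds; rule 4 holds; rule 5 holds.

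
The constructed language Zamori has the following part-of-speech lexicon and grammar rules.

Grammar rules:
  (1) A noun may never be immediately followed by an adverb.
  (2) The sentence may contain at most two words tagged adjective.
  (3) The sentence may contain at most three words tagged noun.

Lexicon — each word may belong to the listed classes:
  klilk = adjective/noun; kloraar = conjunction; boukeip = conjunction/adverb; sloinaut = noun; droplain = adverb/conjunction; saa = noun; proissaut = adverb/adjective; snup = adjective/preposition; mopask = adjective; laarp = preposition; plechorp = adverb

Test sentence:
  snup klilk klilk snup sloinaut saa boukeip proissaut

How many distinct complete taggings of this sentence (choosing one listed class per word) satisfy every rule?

Candidates per position — 1:snup {adjective,preposition}; 2:klilk {adjective,noun}; 3:klilk {adjective,noun}; 4:snup {adjective,preposition}; 5:sloinaut {noun}; 6:saa {noun}; 7:boukeip {conjunction,adverb}; 8:proissaut {adverb,adjective}.
There are 64 candidate sequences in total.
Checking each against the rules leaves 9 sequences.
Count = 9.

9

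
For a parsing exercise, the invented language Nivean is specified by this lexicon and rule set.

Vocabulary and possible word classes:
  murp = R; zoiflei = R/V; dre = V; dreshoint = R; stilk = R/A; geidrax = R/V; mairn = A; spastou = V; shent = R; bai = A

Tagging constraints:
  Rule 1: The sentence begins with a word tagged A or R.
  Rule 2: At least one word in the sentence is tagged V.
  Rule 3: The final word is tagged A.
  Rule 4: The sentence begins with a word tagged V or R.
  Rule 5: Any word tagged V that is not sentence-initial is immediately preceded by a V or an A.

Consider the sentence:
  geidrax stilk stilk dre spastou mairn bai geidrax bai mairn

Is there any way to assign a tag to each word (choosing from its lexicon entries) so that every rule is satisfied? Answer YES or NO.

YES

Candidates per position — 1:geidrax {R,V}; 2:stilk {R,A}; 3:stilk {R,A}; 4:dre {V}; 5:spastou {V}; 6:mairn {A}; 7:bai {A}; 8:geidrax {R,V}; 9:bai {A}; 10:mairn {A}.
One satisfying assignment: R A A V V A A R A A.
Check: rule 1 holds; rule 2 holds; rule 3 holds; rule 4 holds; rule 5 holds.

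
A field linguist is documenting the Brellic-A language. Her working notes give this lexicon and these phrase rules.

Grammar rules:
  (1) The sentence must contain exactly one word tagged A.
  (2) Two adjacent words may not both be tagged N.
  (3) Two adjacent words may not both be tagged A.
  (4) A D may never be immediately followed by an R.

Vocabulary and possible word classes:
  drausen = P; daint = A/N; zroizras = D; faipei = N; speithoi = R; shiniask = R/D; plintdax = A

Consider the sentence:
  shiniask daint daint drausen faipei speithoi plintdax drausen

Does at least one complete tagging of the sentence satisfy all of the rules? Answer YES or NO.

Candidates per position — 1:shiniask {R,D}; 2:daint {A,N}; 3:daint {A,N}; 4:drausen {P}; 5:faipei {N}; 6:speithoi {R}; 7:plintdax {A}; 8:drausen {P}.
Every candidate sequence violates at least one rule; no consistent tagging exists.

NO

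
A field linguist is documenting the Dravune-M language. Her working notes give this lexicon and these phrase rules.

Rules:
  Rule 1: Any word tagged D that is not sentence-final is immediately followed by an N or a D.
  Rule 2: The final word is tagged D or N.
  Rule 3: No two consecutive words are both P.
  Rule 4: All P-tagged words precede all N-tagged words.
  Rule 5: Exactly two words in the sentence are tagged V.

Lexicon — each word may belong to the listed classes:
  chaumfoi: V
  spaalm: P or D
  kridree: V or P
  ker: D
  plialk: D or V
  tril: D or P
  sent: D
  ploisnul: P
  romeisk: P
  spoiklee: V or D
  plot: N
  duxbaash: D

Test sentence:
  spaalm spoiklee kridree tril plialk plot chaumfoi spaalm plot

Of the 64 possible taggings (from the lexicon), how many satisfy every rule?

1

Candidates per position — 1:spaalm {P,D}; 2:spoiklee {V,D}; 3:kridree {V,P}; 4:tril {D,P}; 5:plialk {D,V}; 6:plot {N}; 7:chaumfoi {V}; 8:spaalm {P,D}; 9:plot {N}.
There are 64 candidate sequences in total.
The sequences that satisfy every rule: P V P D D N V D N.
Count = 1.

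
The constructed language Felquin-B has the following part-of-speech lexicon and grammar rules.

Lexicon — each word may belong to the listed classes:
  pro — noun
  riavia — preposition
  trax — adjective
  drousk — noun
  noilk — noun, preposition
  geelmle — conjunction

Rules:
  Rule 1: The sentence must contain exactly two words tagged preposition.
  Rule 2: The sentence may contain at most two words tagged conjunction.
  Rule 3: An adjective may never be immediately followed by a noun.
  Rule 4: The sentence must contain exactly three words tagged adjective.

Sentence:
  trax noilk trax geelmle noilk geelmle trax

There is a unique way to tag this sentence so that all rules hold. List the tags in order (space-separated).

Candidates per position — 1:trax {adjective}; 2:noilk {noun,preposition}; 3:trax {adjective}; 4:geelmle {conjunction}; 5:noilk {noun,preposition}; 6:geelmle {conjunction}; 7:trax {adjective}.
Position 2: tagging it noun would leave rule 1 unsatisfiable, so it must be preposition.
Position 5: tagging it noun would leave rule 1 unsatisfiable, so it must be preposition.
So the tagging must be: adjective preposition adjective conjunction preposition conjunction adjective.
Verifying each rule — rule 1 ✓; rule 2 ✓; rule 3 ✓; rule 4 ✓.

adjective preposition adjective conjunction preposition conjunction adjective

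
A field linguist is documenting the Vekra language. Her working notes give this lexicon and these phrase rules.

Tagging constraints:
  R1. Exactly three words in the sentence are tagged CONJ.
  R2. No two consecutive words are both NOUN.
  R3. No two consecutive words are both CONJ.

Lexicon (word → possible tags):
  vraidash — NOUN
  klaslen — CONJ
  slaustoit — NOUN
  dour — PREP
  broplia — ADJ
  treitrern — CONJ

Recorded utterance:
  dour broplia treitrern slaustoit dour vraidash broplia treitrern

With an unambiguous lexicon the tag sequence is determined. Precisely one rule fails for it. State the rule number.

1

Fixed tagging: PREP ADJ CONJ NOUN PREP NOUN ADJ CONJ.
Checking each rule: R1 violated, R2 holds, R3 holds.
Only rule 1 fails.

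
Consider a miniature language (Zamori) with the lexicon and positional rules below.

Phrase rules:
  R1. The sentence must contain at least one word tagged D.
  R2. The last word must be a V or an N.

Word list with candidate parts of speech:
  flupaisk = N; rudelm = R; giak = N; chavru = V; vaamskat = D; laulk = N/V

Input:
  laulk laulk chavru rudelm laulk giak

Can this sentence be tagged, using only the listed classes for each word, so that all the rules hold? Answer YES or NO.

NO

Candidates per position — 1:laulk {N,V}; 2:laulk {N,V}; 3:chavru {V}; 4:rudelm {R}; 5:laulk {N,V}; 6:giak {N}.
Rule 1 cannot be satisfied by any choice of tags from the lexicon.
So there is no consistent tagging.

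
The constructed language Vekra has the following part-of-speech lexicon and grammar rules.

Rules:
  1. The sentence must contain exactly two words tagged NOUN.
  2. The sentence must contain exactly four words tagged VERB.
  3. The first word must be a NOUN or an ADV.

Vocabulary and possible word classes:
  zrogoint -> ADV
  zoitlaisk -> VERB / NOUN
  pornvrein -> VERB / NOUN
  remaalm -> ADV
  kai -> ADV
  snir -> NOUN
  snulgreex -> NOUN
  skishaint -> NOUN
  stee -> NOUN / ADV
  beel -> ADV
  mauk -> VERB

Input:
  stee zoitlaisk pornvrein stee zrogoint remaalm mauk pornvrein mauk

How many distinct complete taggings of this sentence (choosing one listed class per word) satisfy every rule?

Candidates per position — 1:stee {NOUN,ADV}; 2:zoitlaisk {VERB,NOUN}; 3:pornvrein {VERB,NOUN}; 4:stee {NOUN,ADV}; 5:zrogoint {ADV}; 6:remaalm {ADV}; 7:mauk {VERB}; 8:pornvrein {VERB,NOUN}; 9:mauk {VERB}.
There are 32 candidate sequences in total.
Checking each against the rules leaves 6 sequences.
Count = 6.

6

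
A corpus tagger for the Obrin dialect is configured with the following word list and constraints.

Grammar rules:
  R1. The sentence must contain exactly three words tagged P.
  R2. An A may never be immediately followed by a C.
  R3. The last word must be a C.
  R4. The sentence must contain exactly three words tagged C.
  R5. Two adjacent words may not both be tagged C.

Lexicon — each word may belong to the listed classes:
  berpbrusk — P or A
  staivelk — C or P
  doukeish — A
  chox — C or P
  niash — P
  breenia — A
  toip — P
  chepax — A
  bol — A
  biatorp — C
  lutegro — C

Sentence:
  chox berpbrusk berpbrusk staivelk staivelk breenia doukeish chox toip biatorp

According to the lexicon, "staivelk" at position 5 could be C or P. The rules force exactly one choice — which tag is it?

C

Candidates per position — 1:chox {C,P}; 2:berpbrusk {P,A}; 3:berpbrusk {P,A}; 4:staivelk {C,P}; 5:staivelk {C,P}; 6:breenia {A}; 7:doukeish {A}; 8:chox {C,P}; 9:toip {P}; 10:biatorp {C}.
At position 8, choosing C makes rule 2 impossible to satisfy; hence P.
Position 5: the remaining choice is settled jointly with positions 1, 2, 3, 4 — only C at position 5 is part of a tagging that satisfies every rule.
The unique satisfying tagging is: C A A P C A A P P C.
Check: rule 1 satisfied; rule 2 satisfied; rule 3 satisfied; rule 4 satisfied; rule 5 satisfied.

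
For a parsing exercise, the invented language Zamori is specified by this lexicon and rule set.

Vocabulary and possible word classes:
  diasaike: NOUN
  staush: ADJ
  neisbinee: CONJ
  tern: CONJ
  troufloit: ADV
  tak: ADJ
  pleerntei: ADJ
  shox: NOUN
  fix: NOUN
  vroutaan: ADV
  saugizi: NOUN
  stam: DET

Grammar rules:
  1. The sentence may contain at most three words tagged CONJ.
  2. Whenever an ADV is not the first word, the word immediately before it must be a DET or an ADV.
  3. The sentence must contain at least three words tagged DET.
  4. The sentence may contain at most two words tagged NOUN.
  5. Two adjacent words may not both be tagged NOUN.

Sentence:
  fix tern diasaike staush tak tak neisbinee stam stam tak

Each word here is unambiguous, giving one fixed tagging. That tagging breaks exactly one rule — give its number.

3

Fixed tagging: NOUN CONJ NOUN ADJ ADJ ADJ CONJ DET DET ADJ.
Applying the rules: R1 ok, R2 ok, R3 fails, R4 ok, R5 ok.
Only rule 3 fails.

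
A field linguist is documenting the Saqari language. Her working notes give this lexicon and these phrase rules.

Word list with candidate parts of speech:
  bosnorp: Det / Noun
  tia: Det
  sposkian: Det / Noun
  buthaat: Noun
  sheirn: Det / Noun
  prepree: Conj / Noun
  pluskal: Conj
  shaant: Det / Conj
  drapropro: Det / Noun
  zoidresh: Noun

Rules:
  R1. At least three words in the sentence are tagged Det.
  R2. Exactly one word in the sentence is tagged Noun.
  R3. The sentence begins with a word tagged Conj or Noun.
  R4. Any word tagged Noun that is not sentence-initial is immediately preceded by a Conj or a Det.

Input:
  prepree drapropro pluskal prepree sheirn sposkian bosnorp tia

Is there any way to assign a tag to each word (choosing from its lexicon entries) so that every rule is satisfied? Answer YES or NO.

YES

Candidates per position — 1:prepree {Conj,Noun}; 2:drapropro {Det,Noun}; 3:pluskal {Conj}; 4:prepree {Conj,Noun}; 5:sheirn {Det,Noun}; 6:sposkian {Det,Noun}; 7:bosnorp {Det,Noun}; 8:tia {Det}.
One satisfying assignment: Conj Noun Conj Conj Det Det Det Det.
Checking: rule 1 ✓; rule 2 ✓; rule 3 ✓; rule 4 ✓.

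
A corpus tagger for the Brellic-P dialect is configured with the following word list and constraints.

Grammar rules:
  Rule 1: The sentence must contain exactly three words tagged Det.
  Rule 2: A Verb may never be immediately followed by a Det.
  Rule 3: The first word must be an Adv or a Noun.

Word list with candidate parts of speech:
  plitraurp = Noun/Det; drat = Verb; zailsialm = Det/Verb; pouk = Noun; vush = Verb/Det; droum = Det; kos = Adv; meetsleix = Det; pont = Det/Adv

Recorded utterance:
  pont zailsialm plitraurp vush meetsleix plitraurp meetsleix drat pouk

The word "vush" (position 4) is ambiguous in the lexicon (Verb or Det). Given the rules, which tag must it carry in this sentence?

Det

Candidates per position — 1:pont {Det,Adv}; 2:zailsialm {Det,Verb}; 3:plitraurp {Noun,Det}; 4:vush {Verb,Det}; 5:meetsleix {Det}; 6:plitraurp {Noun,Det}; 7:meetsleix {Det}; 8:drat {Verb}; 9:pouk {Noun}.
Word 1 cannot be Det — rule 3 would then fail for every completion. It is Adv.
Word 4 cannot be Verb — rule 2 would then fail for every completion. It is Det.
Word 6 cannot be Det — rule 1 would then fail for every completion. It is Noun.
Word 2 cannot be Det — rule 1 would then fail for every completion. It is Verb.
Word 3 cannot be Det — rule 1 would then fail for every completion. It is Noun.
The only consistent sequence is: Adv Verb Noun Det Det Noun Det Verb Noun.
Rule-by-rule: rule 1 holds; rule 2 holds; rule 3 holds.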